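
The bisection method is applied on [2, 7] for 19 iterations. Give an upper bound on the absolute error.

Bisection error bound: |error| ≤ (b-a)/2^n
|error| ≤ (7 - 2)/2^19 = 5/2^19
|error| ≤ 0.0000095367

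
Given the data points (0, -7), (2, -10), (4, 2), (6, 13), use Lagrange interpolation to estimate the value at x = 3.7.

Lagrange interpolation formula:
P(x) = Σ yᵢ × Lᵢ(x)
where Lᵢ(x) = Π_{j≠i} (x - xⱼ)/(xᵢ - xⱼ)

L_0(3.7) = (3.7 - 2)/(0 - 2) × (3.7 - 4)/(0 - 4) × (3.7 - 6)/(0 - 6) = -0.024437
L_1(3.7) = (3.7 - 0)/(2 - 0) × (3.7 - 4)/(2 - 4) × (3.7 - 6)/(2 - 6) = 0.159562
L_2(3.7) = (3.7 - 0)/(4 - 0) × (3.7 - 2)/(4 - 2) × (3.7 - 6)/(4 - 6) = 0.904188
L_3(3.7) = (3.7 - 0)/(6 - 0) × (3.7 - 2)/(6 - 2) × (3.7 - 4)/(6 - 4) = -0.039312

P(3.7) = (-7)×L_0(3.7) + (-10)×L_1(3.7) + 2×L_2(3.7) + 13×L_3(3.7)
P(3.7) = -0.127250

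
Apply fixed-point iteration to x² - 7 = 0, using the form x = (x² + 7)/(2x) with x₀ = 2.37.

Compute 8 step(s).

Equation: x² - 7 = 0
Fixed-point form: x = (x² + 7)/(2x)
x₀ = 2.37

x_1 = g(2.370000) = 2.661793
x_2 = g(2.661793) = 2.645800
x_3 = g(2.645800) = 2.645751
x_4 = g(2.645751) = 2.645751
x_5 = g(2.645751) = 2.645751
x_6 = g(2.645751) = 2.645751
x_7 = g(2.645751) = 2.645751
x_8 = g(2.645751) = 2.645751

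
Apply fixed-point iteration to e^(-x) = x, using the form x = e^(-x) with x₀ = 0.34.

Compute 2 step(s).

Equation: e^(-x) = x
Fixed-point form: x = e^(-x)
x₀ = 0.34

x_1 = g(0.340000) = 0.711770
x_2 = g(0.711770) = 0.490775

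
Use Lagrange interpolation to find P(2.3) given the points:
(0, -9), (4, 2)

Lagrange interpolation formula:
P(x) = Σ yᵢ × Lᵢ(x)
where Lᵢ(x) = Π_{j≠i} (x - xⱼ)/(xᵢ - xⱼ)

L_0(2.3) = (2.3 - 4)/(0 - 4) = 0.425000
L_1(2.3) = (2.3 - 0)/(4 - 0) = 0.575000

P(2.3) = (-9)×L_0(2.3) + 2×L_1(2.3)
P(2.3) = -2.675000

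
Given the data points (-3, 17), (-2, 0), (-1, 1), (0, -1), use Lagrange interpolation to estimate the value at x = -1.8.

Lagrange interpolation formula:
P(x) = Σ yᵢ × Lᵢ(x)
where Lᵢ(x) = Π_{j≠i} (x - xⱼ)/(xᵢ - xⱼ)

L_0(-1.8) = (-1.8 - (-2))/(-3 - (-2)) × (-1.8 - (-1))/(-3 - (-1)) × (-1.8 - 0)/(-3 - 0) = -0.048000
L_1(-1.8) = (-1.8 - (-3))/(-2 - (-3)) × (-1.8 - (-1))/(-2 - (-1)) × (-1.8 - 0)/(-2 - 0) = 0.864000
L_2(-1.8) = (-1.8 - (-3))/(-1 - (-3)) × (-1.8 - (-2))/(-1 - (-2)) × (-1.8 - 0)/(-1 - 0) = 0.216000
L_3(-1.8) = (-1.8 - (-3))/(0 - (-3)) × (-1.8 - (-2))/(0 - (-2)) × (-1.8 - (-1))/(0 - (-1)) = -0.032000

P(-1.8) = 17×L_0(-1.8) + 0×L_1(-1.8) + 1×L_2(-1.8) + (-1)×L_3(-1.8)
P(-1.8) = -0.568000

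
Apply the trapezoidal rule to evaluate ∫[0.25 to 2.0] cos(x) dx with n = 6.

f(x) = cos(x)
a = 0.25, b = 2.0, n = 6
h = (b - a)/n = 0.291667

Trapezoidal rule: (h/2)[f(x₀) + 2f(x₁) + 2f(x₂) + ... + f(xₙ)]

x_0 = 0.2500, f(x_0) = 0.968912, coefficient = 1
x_1 = 0.5417, f(x_1) = 0.856851, coefficient = 2
x_2 = 0.8333, f(x_2) = 0.672412, coefficient = 2
x_3 = 1.1250, f(x_3) = 0.431177, coefficient = 2
x_4 = 1.4167, f(x_4) = 0.153520, coefficient = 2
x_5 = 1.7083, f(x_5) = -0.137104, coefficient = 2
x_6 = 2.0000, f(x_6) = -0.416147, coefficient = 1

I ≈ (0.291667/2) × 4.506477 = 0.657195
Exact value: 0.661893
Error: 0.004699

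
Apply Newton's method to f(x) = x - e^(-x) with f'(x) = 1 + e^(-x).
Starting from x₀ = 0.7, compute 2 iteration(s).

f(x) = x - e^(-x)
f'(x) = 1 + e^(-x)
x₀ = 0.7

Newton-Raphson formula: x_{n+1} = x_n - f(x_n)/f'(x_n)

Iteration 1:
  f(0.700000) = 0.203415
  f'(0.700000) = 1.496585
  x_1 = 0.700000 - 0.203415/1.496585 = 0.564081
Iteration 2:
  f(0.564081) = -0.004802
  f'(0.564081) = 1.568883
  x_2 = 0.564081 - (-0.004802)/1.568883 = 0.567142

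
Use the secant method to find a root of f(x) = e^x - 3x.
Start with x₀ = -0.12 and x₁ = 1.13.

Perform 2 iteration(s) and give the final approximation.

f(x) = e^x - 3x
x₀ = -0.12, x₁ = 1.13

Secant formula: x_{n+1} = x_n - f(x_n)(x_n - x_{n-1})/(f(x_n) - f(x_{n-1}))

Iteration 1:
  f(-0.120000) = 1.246920
  f(1.130000) = -0.294343
  x_2 = 1.130000 - (-0.294343)×(1.130000 - (-0.120000))/(-0.294343 - 1.246920)
       = 0.891281
Iteration 2:
  f(1.130000) = -0.294343
  f(0.891281) = -0.235592
  x_3 = 0.891281 - (-0.235592)×(0.891281 - 1.130000)/(-0.235592 - (-0.294343))
       = -0.065973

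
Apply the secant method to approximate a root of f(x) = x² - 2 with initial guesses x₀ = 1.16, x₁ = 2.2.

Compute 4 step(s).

f(x) = x² - 2
x₀ = 1.16, x₁ = 2.2

Secant formula: x_{n+1} = x_n - f(x_n)(x_n - x_{n-1})/(f(x_n) - f(x_{n-1}))

Iteration 1:
  f(1.160000) = -0.654400
  f(2.200000) = 2.840000
  x_2 = 2.200000 - 2.840000×(2.200000 - 1.160000)/(2.840000 - (-0.654400))
       = 1.354762
Iteration 2:
  f(2.200000) = 2.840000
  f(1.354762) = -0.164620
  x_3 = 1.354762 - (-0.164620)×(1.354762 - 2.200000)/(-0.164620 - 2.840000)
       = 1.401072
Iteration 3:
  f(1.354762) = -0.164620
  f(1.401072) = -0.036998
  x_4 = 1.401072 - (-0.036998)×(1.401072 - 1.354762)/(-0.036998 - (-0.164620))
       = 1.414497
Iteration 4:
  f(1.401072) = -0.036998
  f(1.414497) = 0.000802
  x_5 = 1.414497 - 0.000802×(1.414497 - 1.401072)/(0.000802 - (-0.036998))
       = 1.414212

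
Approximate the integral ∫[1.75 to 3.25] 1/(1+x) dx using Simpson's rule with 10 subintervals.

f(x) = 1/(1+x)
a = 1.75, b = 3.25, n = 10
h = (b - a)/n = 0.150000

Simpson's rule: (h/3)[f(x₀) + 4f(x₁) + 2f(x₂) + ... + f(xₙ)]

x_0 = 1.7500, f(x_0) = 0.363636, coefficient = 1
x_1 = 1.9000, f(x_1) = 0.344828, coefficient = 4
x_2 = 2.0500, f(x_2) = 0.327869, coefficient = 2
x_3 = 2.2000, f(x_3) = 0.312500, coefficient = 4
x_4 = 2.3500, f(x_4) = 0.298507, coefficient = 2
x_5 = 2.5000, f(x_5) = 0.285714, coefficient = 4
x_6 = 2.6500, f(x_6) = 0.273973, coefficient = 2
x_7 = 2.8000, f(x_7) = 0.263158, coefficient = 4
x_8 = 2.9500, f(x_8) = 0.253165, coefficient = 2
x_9 = 3.1000, f(x_9) = 0.243902, coefficient = 4
x_10 = 3.2500, f(x_10) = 0.235294, coefficient = 1

I ≈ (0.150000/3) × 8.706366 = 0.435318
Exact value: 0.435318
Error: 0.000000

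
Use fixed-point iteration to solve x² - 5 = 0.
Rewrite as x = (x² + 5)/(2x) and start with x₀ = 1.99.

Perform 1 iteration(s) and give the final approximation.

Equation: x² - 5 = 0
Fixed-point form: x = (x² + 5)/(2x)
x₀ = 1.99

x_1 = g(1.990000) = 2.251281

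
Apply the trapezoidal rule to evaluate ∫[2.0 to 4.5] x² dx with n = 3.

f(x) = x²
a = 2.0, b = 4.5, n = 3
h = (b - a)/n = 0.833333

Trapezoidal rule: (h/2)[f(x₀) + 2f(x₁) + 2f(x₂) + ... + f(xₙ)]

x_0 = 2.0000, f(x_0) = 4.000000, coefficient = 1
x_1 = 2.8333, f(x_1) = 8.027778, coefficient = 2
x_2 = 3.6667, f(x_2) = 13.444444, coefficient = 2
x_3 = 4.5000, f(x_3) = 20.250000, coefficient = 1

I ≈ (0.833333/2) × 67.194444 = 27.997685
Exact value: 27.708333
Error: 0.289352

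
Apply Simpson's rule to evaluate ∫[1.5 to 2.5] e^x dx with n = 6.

f(x) = e^x
a = 1.5, b = 2.5, n = 6
h = (b - a)/n = 0.166667

Simpson's rule: (h/3)[f(x₀) + 4f(x₁) + 2f(x₂) + ... + f(xₙ)]

x_0 = 1.5000, f(x_0) = 4.481689, coefficient = 1
x_1 = 1.6667, f(x_1) = 5.294490, coefficient = 4
x_2 = 1.8333, f(x_2) = 6.254701, coefficient = 2
x_3 = 2.0000, f(x_3) = 7.389056, coefficient = 4
x_4 = 2.1667, f(x_4) = 8.729138, coefficient = 2
x_5 = 2.3333, f(x_5) = 10.312259, coefficient = 4
x_6 = 2.5000, f(x_6) = 12.182494, coefficient = 1

I ≈ (0.166667/3) × 138.615080 = 7.700838
Exact value: 7.700805
Error: 0.000033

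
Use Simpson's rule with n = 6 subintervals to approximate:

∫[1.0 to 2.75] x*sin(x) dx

f(x) = x*sin(x)
a = 1.0, b = 2.75, n = 6
h = (b - a)/n = 0.291667

Simpson's rule: (h/3)[f(x₀) + 4f(x₁) + 2f(x₂) + ... + f(xₙ)]

x_0 = 1.0000, f(x_0) = 0.841471, coefficient = 1
x_1 = 1.2917, f(x_1) = 1.241673, coefficient = 4
x_2 = 1.5833, f(x_2) = 1.583209, coefficient = 2
x_3 = 1.8750, f(x_3) = 1.788911, coefficient = 4
x_4 = 2.1667, f(x_4) = 1.793264, coefficient = 2
x_5 = 2.4583, f(x_5) = 1.552005, coefficient = 4
x_6 = 2.7500, f(x_6) = 1.049568, coefficient = 1

I ≈ (0.291667/3) × 26.974342 = 2.622505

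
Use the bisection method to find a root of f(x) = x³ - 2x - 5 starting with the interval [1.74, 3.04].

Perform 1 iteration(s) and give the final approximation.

f(x) = x³ - 2x - 5
Initial interval: [1.74, 3.04]

Iteration 1:
  c_1 = (1.740000 + 3.040000)/2 = 2.390000
  f(c_1) = f(2.390000) = 3.871919
  f(a) × f(c) < 0, new interval: [1.740000, 2.390000]

After 1 iteration(s), the approximation is c_1 = 2.390000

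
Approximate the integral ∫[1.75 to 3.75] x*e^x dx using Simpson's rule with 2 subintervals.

f(x) = x*e^x
a = 1.75, b = 3.75, n = 2
h = (b - a)/n = 1.000000

Simpson's rule: (h/3)[f(x₀) + 4f(x₁) + 2f(x₂) + ... + f(xₙ)]

x_0 = 1.7500, f(x_0) = 10.070555, coefficient = 1
x_1 = 2.7500, f(x_1) = 43.017238, coefficient = 4
x_2 = 3.7500, f(x_2) = 159.454058, coefficient = 1

I ≈ (1.000000/3) × 341.593563 = 113.864521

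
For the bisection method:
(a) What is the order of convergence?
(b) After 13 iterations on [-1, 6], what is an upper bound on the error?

(a) Bisection has linear (order 1) convergence; the error is halved each step.

(b) Error bound = (b-a)/2^n = (6 - (-1))/2^{13}
    = 7/2^{13}

(a) 1 (linear); (b) error ≤ 8.54e-04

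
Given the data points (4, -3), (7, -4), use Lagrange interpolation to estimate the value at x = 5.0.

Lagrange interpolation formula:
P(x) = Σ yᵢ × Lᵢ(x)
where Lᵢ(x) = Π_{j≠i} (x - xⱼ)/(xᵢ - xⱼ)

L_0(5.0) = (5.0 - 7)/(4 - 7) = 0.666667
L_1(5.0) = (5.0 - 4)/(7 - 4) = 0.333333

P(5.0) = (-3)×L_0(5.0) + (-4)×L_1(5.0)
P(5.0) = -3.333333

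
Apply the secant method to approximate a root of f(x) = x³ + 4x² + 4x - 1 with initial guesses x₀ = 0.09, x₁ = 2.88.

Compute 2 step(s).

f(x) = x³ + 4x² + 4x - 1
x₀ = 0.09, x₁ = 2.88

Secant formula: x_{n+1} = x_n - f(x_n)(x_n - x_{n-1})/(f(x_n) - f(x_{n-1}))

Iteration 1:
  f(0.090000) = -0.606871
  f(2.880000) = 67.585472
  x_2 = 2.880000 - 67.585472×(2.880000 - 0.090000)/(67.585472 - (-0.606871))
       = 0.114829
Iteration 2:
  f(2.880000) = 67.585472
  f(0.114829) = -0.486425
  x_3 = 0.114829 - (-0.486425)×(0.114829 - 2.880000)/(-0.486425 - 67.585472)
       = 0.134589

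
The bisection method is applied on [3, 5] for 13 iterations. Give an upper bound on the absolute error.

Bisection error bound: |error| ≤ (b-a)/2^n
|error| ≤ (5 - 3)/2^13 = 2/2^13
|error| ≤ 0.0002441406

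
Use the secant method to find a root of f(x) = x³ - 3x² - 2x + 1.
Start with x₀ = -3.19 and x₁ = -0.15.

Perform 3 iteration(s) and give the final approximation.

f(x) = x³ - 3x² - 2x + 1
x₀ = -3.19, x₁ = -0.15

Secant formula: x_{n+1} = x_n - f(x_n)(x_n - x_{n-1})/(f(x_n) - f(x_{n-1}))

Iteration 1:
  f(-3.190000) = -55.610059
  f(-0.150000) = 1.229125
  x_2 = -0.150000 - 1.229125×(-0.150000 - (-3.190000))/(1.229125 - (-55.610059))
       = -0.215739
Iteration 2:
  f(-0.150000) = 1.229125
  f(-0.215739) = 1.281807
  x_3 = -0.215739 - 1.281807×(-0.215739 - (-0.150000))/(1.281807 - 1.229125)
       = 1.383761
Iteration 3:
  f(-0.215739) = 1.281807
  f(1.383761) = -4.862289
  x_4 = 1.383761 - (-4.862289)×(1.383761 - (-0.215739))/(-4.862289 - 1.281807)
       = 0.117956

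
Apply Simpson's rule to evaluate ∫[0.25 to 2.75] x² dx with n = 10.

f(x) = x²
a = 0.25, b = 2.75, n = 10
h = (b - a)/n = 0.250000

Simpson's rule: (h/3)[f(x₀) + 4f(x₁) + 2f(x₂) + ... + f(xₙ)]

x_0 = 0.2500, f(x_0) = 0.062500, coefficient = 1
x_1 = 0.5000, f(x_1) = 0.250000, coefficient = 4
x_2 = 0.7500, f(x_2) = 0.562500, coefficient = 2
x_3 = 1.0000, f(x_3) = 1.000000, coefficient = 4
x_4 = 1.2500, f(x_4) = 1.562500, coefficient = 2
x_5 = 1.5000, f(x_5) = 2.250000, coefficient = 4
x_6 = 1.7500, f(x_6) = 3.062500, coefficient = 2
x_7 = 2.0000, f(x_7) = 4.000000, coefficient = 4
x_8 = 2.2500, f(x_8) = 5.062500, coefficient = 2
x_9 = 2.5000, f(x_9) = 6.250000, coefficient = 4
x_10 = 2.7500, f(x_10) = 7.562500, coefficient = 1

I ≈ (0.250000/3) × 83.125000 = 6.927083
Exact value: 6.927083
Error: 0.000000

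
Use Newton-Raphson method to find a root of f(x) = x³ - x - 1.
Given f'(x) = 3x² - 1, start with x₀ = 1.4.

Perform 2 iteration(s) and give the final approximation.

f(x) = x³ - x - 1
f'(x) = 3x² - 1
x₀ = 1.4

Newton-Raphson formula: x_{n+1} = x_n - f(x_n)/f'(x_n)

Iteration 1:
  f(1.400000) = 0.344000
  f'(1.400000) = 4.880000
  x_1 = 1.400000 - 0.344000/4.880000 = 1.329508
Iteration 2:
  f(1.329508) = 0.020520
  f'(1.329508) = 4.302776
  x_2 = 1.329508 - 0.020520/4.302776 = 1.324739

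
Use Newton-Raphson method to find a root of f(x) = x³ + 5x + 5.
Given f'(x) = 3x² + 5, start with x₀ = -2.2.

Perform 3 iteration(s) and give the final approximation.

f(x) = x³ + 5x + 5
f'(x) = 3x² + 5
x₀ = -2.2

Newton-Raphson formula: x_{n+1} = x_n - f(x_n)/f'(x_n)

Iteration 1:
  f(-2.200000) = -16.648000
  f'(-2.200000) = 19.520000
  x_1 = -2.200000 - (-16.648000)/19.520000 = -1.347131
Iteration 2:
  f(-1.347131) = -4.180379
  f'(-1.347131) = 10.444287
  x_2 = -1.347131 - (-4.180379)/10.444287 = -0.946876
Iteration 3:
  f(-0.946876) = -0.583325
  f'(-0.946876) = 7.689723
  x_3 = -0.946876 - (-0.583325)/7.689723 = -0.871018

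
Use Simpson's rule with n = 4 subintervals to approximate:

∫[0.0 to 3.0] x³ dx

f(x) = x³
a = 0.0, b = 3.0, n = 4
h = (b - a)/n = 0.750000

Simpson's rule: (h/3)[f(x₀) + 4f(x₁) + 2f(x₂) + ... + f(xₙ)]

x_0 = 0.0000, f(x_0) = 0.000000, coefficient = 1
x_1 = 0.7500, f(x_1) = 0.421875, coefficient = 4
x_2 = 1.5000, f(x_2) = 3.375000, coefficient = 2
x_3 = 2.2500, f(x_3) = 11.390625, coefficient = 4
x_4 = 3.0000, f(x_4) = 27.000000, coefficient = 1

I ≈ (0.750000/3) × 81.000000 = 20.250000
Exact value: 20.250000
Error: 0.000000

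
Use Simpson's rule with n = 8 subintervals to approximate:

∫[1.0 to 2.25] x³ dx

f(x) = x³
a = 1.0, b = 2.25, n = 8
h = (b - a)/n = 0.156250

Simpson's rule: (h/3)[f(x₀) + 4f(x₁) + 2f(x₂) + ... + f(xₙ)]

x_0 = 1.0000, f(x_0) = 1.000000, coefficient = 1
x_1 = 1.1562, f(x_1) = 1.545807, coefficient = 4
x_2 = 1.3125, f(x_2) = 2.260986, coefficient = 2
x_3 = 1.4688, f(x_3) = 3.168427, coefficient = 4
x_4 = 1.6250, f(x_4) = 4.291016, coefficient = 2
x_5 = 1.7812, f(x_5) = 5.651642, coefficient = 4
x_6 = 1.9375, f(x_6) = 7.273193, coefficient = 2
x_7 = 2.0938, f(x_7) = 9.178558, coefficient = 4
x_8 = 2.2500, f(x_8) = 11.390625, coefficient = 1

I ≈ (0.156250/3) × 118.218750 = 6.157227
Exact value: 6.157227
Error: 0.000000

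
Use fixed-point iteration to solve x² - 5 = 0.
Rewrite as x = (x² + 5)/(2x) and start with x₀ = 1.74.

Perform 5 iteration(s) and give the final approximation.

Equation: x² - 5 = 0
Fixed-point form: x = (x² + 5)/(2x)
x₀ = 1.74

x_1 = g(1.740000) = 2.306782
x_2 = g(2.306782) = 2.237152
x_3 = g(2.237152) = 2.236068
x_4 = g(2.236068) = 2.236068
x_5 = g(2.236068) = 2.236068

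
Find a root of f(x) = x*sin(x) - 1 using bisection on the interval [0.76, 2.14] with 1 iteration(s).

f(x) = x*sin(x) - 1
Initial interval: [0.76, 2.14]

Iteration 1:
  c_1 = (0.760000 + 2.140000)/2 = 1.450000
  f(c_1) = f(1.450000) = 0.439434
  f(a) × f(c) < 0, new interval: [0.760000, 1.450000]

After 1 iteration(s), the approximation is c_1 = 1.450000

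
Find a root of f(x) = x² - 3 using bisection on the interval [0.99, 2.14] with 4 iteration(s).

f(x) = x² - 3
Initial interval: [0.99, 2.14]

Iteration 1:
  c_1 = (0.990000 + 2.140000)/2 = 1.565000
  f(c_1) = f(1.565000) = -0.550775
  f(a) × f(c) ≥ 0, new interval: [1.565000, 2.140000]
Iteration 2:
  c_2 = (1.565000 + 2.140000)/2 = 1.852500
  f(c_2) = f(1.852500) = 0.431756
  f(a) × f(c) < 0, new interval: [1.565000, 1.852500]
Iteration 3:
  c_3 = (1.565000 + 1.852500)/2 = 1.708750
  f(c_3) = f(1.708750) = -0.080173
  f(a) × f(c) ≥ 0, new interval: [1.708750, 1.852500]
Iteration 4:
  c_4 = (1.708750 + 1.852500)/2 = 1.780625
  f(c_4) = f(1.780625) = 0.170625
  f(a) × f(c) < 0, new interval: [1.708750, 1.780625]

After 4 iteration(s), the approximation is c_4 = 1.780625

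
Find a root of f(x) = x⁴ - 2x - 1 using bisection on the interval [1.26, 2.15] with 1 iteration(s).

f(x) = x⁴ - 2x - 1
Initial interval: [1.26, 2.15]

Iteration 1:
  c_1 = (1.260000 + 2.150000)/2 = 1.705000
  f(c_1) = f(1.705000) = 4.040794
  f(a) × f(c) < 0, new interval: [1.260000, 1.705000]

After 1 iteration(s), the approximation is c_1 = 1.705000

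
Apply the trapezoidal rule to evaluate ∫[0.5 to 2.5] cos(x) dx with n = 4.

f(x) = cos(x)
a = 0.5, b = 2.5, n = 4
h = (b - a)/n = 0.500000

Trapezoidal rule: (h/2)[f(x₀) + 2f(x₁) + 2f(x₂) + ... + f(xₙ)]

x_0 = 0.5000, f(x_0) = 0.877583, coefficient = 1
x_1 = 1.0000, f(x_1) = 0.540302, coefficient = 2
x_2 = 1.5000, f(x_2) = 0.070737, coefficient = 2
x_3 = 2.0000, f(x_3) = -0.416147, coefficient = 2
x_4 = 2.5000, f(x_4) = -0.801144, coefficient = 1

I ≈ (0.500000/2) × 0.466224 = 0.116556
Exact value: 0.119047
Error: 0.002491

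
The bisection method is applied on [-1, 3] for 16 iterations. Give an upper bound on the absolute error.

Bisection error bound: |error| ≤ (b-a)/2^n
|error| ≤ (3 - (-1))/2^16 = 4/2^16
|error| ≤ 0.0000610352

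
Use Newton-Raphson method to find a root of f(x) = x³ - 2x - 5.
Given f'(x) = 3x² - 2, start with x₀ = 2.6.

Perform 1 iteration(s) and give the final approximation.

f(x) = x³ - 2x - 5
f'(x) = 3x² - 2
x₀ = 2.6

Newton-Raphson formula: x_{n+1} = x_n - f(x_n)/f'(x_n)

Iteration 1:
  f(2.600000) = 7.376000
  f'(2.600000) = 18.280000
  x_1 = 2.600000 - 7.376000/18.280000 = 2.196499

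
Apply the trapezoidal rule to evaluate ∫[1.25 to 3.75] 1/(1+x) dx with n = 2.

f(x) = 1/(1+x)
a = 1.25, b = 3.75, n = 2
h = (b - a)/n = 1.250000

Trapezoidal rule: (h/2)[f(x₀) + 2f(x₁) + 2f(x₂) + ... + f(xₙ)]

x_0 = 1.2500, f(x_0) = 0.444444, coefficient = 1
x_1 = 2.5000, f(x_1) = 0.285714, coefficient = 2
x_2 = 3.7500, f(x_2) = 0.210526, coefficient = 1

I ≈ (1.250000/2) × 1.226399 = 0.766500
Exact value: 0.747214
Error: 0.019285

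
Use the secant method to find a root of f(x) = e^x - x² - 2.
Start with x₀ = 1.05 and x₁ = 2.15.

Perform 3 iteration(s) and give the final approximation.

f(x) = e^x - x² - 2
x₀ = 1.05, x₁ = 2.15

Secant formula: x_{n+1} = x_n - f(x_n)(x_n - x_{n-1})/(f(x_n) - f(x_{n-1}))

Iteration 1:
  f(1.050000) = -0.244849
  f(2.150000) = 1.962358
  x_2 = 2.150000 - 1.962358×(2.150000 - 1.050000)/(1.962358 - (-0.244849))
       = 1.172025
Iteration 2:
  f(2.150000) = 1.962358
  f(1.172025) = -0.145119
  x_3 = 1.172025 - (-0.145119)×(1.172025 - 2.150000)/(-0.145119 - 1.962358)
       = 1.239367
Iteration 3:
  f(1.172025) = -0.145119
  f(1.239367) = -0.082604
  x_4 = 1.239367 - (-0.082604)×(1.239367 - 1.172025)/(-0.082604 - (-0.145119))
       = 1.328349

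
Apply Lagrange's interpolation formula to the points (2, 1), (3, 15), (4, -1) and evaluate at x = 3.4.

Lagrange interpolation formula:
P(x) = Σ yᵢ × Lᵢ(x)
where Lᵢ(x) = Π_{j≠i} (x - xⱼ)/(xᵢ - xⱼ)

L_0(3.4) = (3.4 - 3)/(2 - 3) × (3.4 - 4)/(2 - 4) = -0.120000
L_1(3.4) = (3.4 - 2)/(3 - 2) × (3.4 - 4)/(3 - 4) = 0.840000
L_2(3.4) = (3.4 - 2)/(4 - 2) × (3.4 - 3)/(4 - 3) = 0.280000

P(3.4) = 1×L_0(3.4) + 15×L_1(3.4) + (-1)×L_2(3.4)
P(3.4) = 12.200000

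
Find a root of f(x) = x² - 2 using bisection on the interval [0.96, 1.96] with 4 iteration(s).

f(x) = x² - 2
Initial interval: [0.96, 1.96]

Iteration 1:
  c_1 = (0.960000 + 1.960000)/2 = 1.460000
  f(c_1) = f(1.460000) = 0.131600
  f(a) × f(c) < 0, new interval: [0.960000, 1.460000]
Iteration 2:
  c_2 = (0.960000 + 1.460000)/2 = 1.210000
  f(c_2) = f(1.210000) = -0.535900
  f(a) × f(c) ≥ 0, new interval: [1.210000, 1.460000]
Iteration 3:
  c_3 = (1.210000 + 1.460000)/2 = 1.335000
  f(c_3) = f(1.335000) = -0.217775
  f(a) × f(c) ≥ 0, new interval: [1.335000, 1.460000]
Iteration 4:
  c_4 = (1.335000 + 1.460000)/2 = 1.397500
  f(c_4) = f(1.397500) = -0.046994
  f(a) × f(c) ≥ 0, new interval: [1.397500, 1.460000]

After 4 iteration(s), the approximation is c_4 = 1.397500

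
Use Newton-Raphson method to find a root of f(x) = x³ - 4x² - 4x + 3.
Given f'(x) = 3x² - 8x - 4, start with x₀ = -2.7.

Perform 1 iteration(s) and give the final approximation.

f(x) = x³ - 4x² - 4x + 3
f'(x) = 3x² - 8x - 4
x₀ = -2.7

Newton-Raphson formula: x_{n+1} = x_n - f(x_n)/f'(x_n)

Iteration 1:
  f(-2.700000) = -35.043000
  f'(-2.700000) = 39.470000
  x_1 = -2.700000 - (-35.043000)/39.470000 = -1.812161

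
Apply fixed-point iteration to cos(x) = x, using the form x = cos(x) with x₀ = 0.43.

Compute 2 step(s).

Equation: cos(x) = x
Fixed-point form: x = cos(x)
x₀ = 0.43

x_1 = g(0.430000) = 0.908966
x_2 = g(0.908966) = 0.614562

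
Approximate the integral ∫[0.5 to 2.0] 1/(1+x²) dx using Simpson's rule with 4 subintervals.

f(x) = 1/(1+x²)
a = 0.5, b = 2.0, n = 4
h = (b - a)/n = 0.375000

Simpson's rule: (h/3)[f(x₀) + 4f(x₁) + 2f(x₂) + ... + f(xₙ)]

x_0 = 0.5000, f(x_0) = 0.800000, coefficient = 1
x_1 = 0.8750, f(x_1) = 0.566372, coefficient = 4
x_2 = 1.2500, f(x_2) = 0.390244, coefficient = 2
x_3 = 1.6250, f(x_3) = 0.274678, coefficient = 4
x_4 = 2.0000, f(x_4) = 0.200000, coefficient = 1

I ≈ (0.375000/3) × 5.144687 = 0.643086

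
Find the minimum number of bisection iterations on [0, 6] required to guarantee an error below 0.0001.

We need (b-a)/2^n ≤ 0.0001
(6 - 0)/2^n ≤ 0.0001
6/2^n ≤ 0.0001
2^n ≥ 60000
n ≥ log₂(60000) = 15.87
n ≥ 16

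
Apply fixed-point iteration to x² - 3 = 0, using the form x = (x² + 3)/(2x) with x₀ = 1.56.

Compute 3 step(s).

Equation: x² - 3 = 0
Fixed-point form: x = (x² + 3)/(2x)
x₀ = 1.56

x_1 = g(1.560000) = 1.741538
x_2 = g(1.741538) = 1.732077
x_3 = g(1.732077) = 1.732051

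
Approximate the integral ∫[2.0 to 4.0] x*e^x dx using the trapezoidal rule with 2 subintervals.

f(x) = x*e^x
a = 2.0, b = 4.0, n = 2
h = (b - a)/n = 1.000000

Trapezoidal rule: (h/2)[f(x₀) + 2f(x₁) + 2f(x₂) + ... + f(xₙ)]

x_0 = 2.0000, f(x_0) = 14.778112, coefficient = 1
x_1 = 3.0000, f(x_1) = 60.256611, coefficient = 2
x_2 = 4.0000, f(x_2) = 218.392600, coefficient = 1

I ≈ (1.000000/2) × 353.683934 = 176.841967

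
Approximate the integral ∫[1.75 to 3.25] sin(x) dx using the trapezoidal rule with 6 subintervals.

f(x) = sin(x)
a = 1.75, b = 3.25, n = 6
h = (b - a)/n = 0.250000

Trapezoidal rule: (h/2)[f(x₀) + 2f(x₁) + 2f(x₂) + ... + f(xₙ)]

x_0 = 1.7500, f(x_0) = 0.983986, coefficient = 1
x_1 = 2.0000, f(x_1) = 0.909297, coefficient = 2
x_2 = 2.2500, f(x_2) = 0.778073, coefficient = 2
x_3 = 2.5000, f(x_3) = 0.598472, coefficient = 2
x_4 = 2.7500, f(x_4) = 0.381661, coefficient = 2
x_5 = 3.0000, f(x_5) = 0.141120, coefficient = 2
x_6 = 3.2500, f(x_6) = -0.108195, coefficient = 1

I ≈ (0.250000/2) × 6.493038 = 0.811630
Exact value: 0.815884
Error: 0.004254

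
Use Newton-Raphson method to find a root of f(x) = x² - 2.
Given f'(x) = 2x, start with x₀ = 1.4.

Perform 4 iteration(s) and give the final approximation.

f(x) = x² - 2
f'(x) = 2x
x₀ = 1.4

Newton-Raphson formula: x_{n+1} = x_n - f(x_n)/f'(x_n)

Iteration 1:
  f(1.400000) = -0.040000
  f'(1.400000) = 2.800000
  x_1 = 1.400000 - (-0.040000)/2.800000 = 1.414286
Iteration 2:
  f(1.414286) = 0.000204
  f'(1.414286) = 2.828571
  x_2 = 1.414286 - 0.000204/2.828571 = 1.414214
Iteration 3:
  f(1.414214) = 0.000000
  f'(1.414214) = 2.828427
  x_3 = 1.414214 - 0.000000/2.828427 = 1.414214
Iteration 4:
  f(1.414214) = 0.000000
  f'(1.414214) = 2.828427
  x_4 = 1.414214 - 0.000000/2.828427 = 1.414214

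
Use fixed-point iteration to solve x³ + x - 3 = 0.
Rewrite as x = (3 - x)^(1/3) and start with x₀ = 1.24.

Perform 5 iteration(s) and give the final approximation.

Equation: x³ + x - 3 = 0
Fixed-point form: x = (3 - x)^(1/3)
x₀ = 1.24

x_1 = g(1.240000) = 1.207362
x_2 = g(1.207362) = 1.214780
x_3 = g(1.214780) = 1.213102
x_4 = g(1.213102) = 1.213482
x_5 = g(1.213482) = 1.213396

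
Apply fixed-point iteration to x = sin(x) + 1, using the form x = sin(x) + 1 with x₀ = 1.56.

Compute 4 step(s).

Equation: x = sin(x) + 1
Fixed-point form: x = sin(x) + 1
x₀ = 1.56

x_1 = g(1.560000) = 1.999942
x_2 = g(1.999942) = 1.909322
x_3 = g(1.909322) = 1.943245
x_4 = g(1.943245) = 1.931439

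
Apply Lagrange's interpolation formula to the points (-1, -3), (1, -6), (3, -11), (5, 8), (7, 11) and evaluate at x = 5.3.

Lagrange interpolation formula:
P(x) = Σ yᵢ × Lᵢ(x)
where Lᵢ(x) = Π_{j≠i} (x - xⱼ)/(xᵢ - xⱼ)

L_0(5.3) = (5.3 - 1)/(-1 - 1) × (5.3 - 3)/(-1 - 3) × (5.3 - 5)/(-1 - 5) × (5.3 - 7)/(-1 - 7) = -0.013135
L_1(5.3) = (5.3 - (-1))/(1 - (-1)) × (5.3 - 3)/(1 - 3) × (5.3 - 5)/(1 - 5) × (5.3 - 7)/(1 - 7) = 0.076978
L_2(5.3) = (5.3 - (-1))/(3 - (-1)) × (5.3 - 1)/(3 - 1) × (5.3 - 5)/(3 - 5) × (5.3 - 7)/(3 - 7) = -0.215873
L_3(5.3) = (5.3 - (-1))/(5 - (-1)) × (5.3 - 1)/(5 - 1) × (5.3 - 3)/(5 - 3) × (5.3 - 7)/(5 - 7) = 1.103353
L_4(5.3) = (5.3 - (-1))/(7 - (-1)) × (5.3 - 1)/(7 - 1) × (5.3 - 3)/(7 - 3) × (5.3 - 5)/(7 - 5) = 0.048677

P(5.3) = (-3)×L_0(5.3) + (-6)×L_1(5.3) + (-11)×L_2(5.3) + 8×L_3(5.3) + 11×L_4(5.3)
P(5.3) = 11.314420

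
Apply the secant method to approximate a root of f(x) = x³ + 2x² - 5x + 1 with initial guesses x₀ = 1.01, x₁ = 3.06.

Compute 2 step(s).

f(x) = x³ + 2x² - 5x + 1
x₀ = 1.01, x₁ = 3.06

Secant formula: x_{n+1} = x_n - f(x_n)(x_n - x_{n-1})/(f(x_n) - f(x_{n-1}))

Iteration 1:
  f(1.010000) = -0.979499
  f(3.060000) = 33.079816
  x_2 = 3.060000 - 33.079816×(3.060000 - 1.010000)/(33.079816 - (-0.979499))
       = 1.068955
Iteration 2:
  f(3.060000) = 33.079816
  f(1.068955) = -0.837988
  x_3 = 1.068955 - (-0.837988)×(1.068955 - 3.060000)/(-0.837988 - 33.079816)
       = 1.118147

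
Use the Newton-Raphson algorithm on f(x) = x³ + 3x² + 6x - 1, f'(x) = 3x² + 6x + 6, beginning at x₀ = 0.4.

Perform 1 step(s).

f(x) = x³ + 3x² + 6x - 1
f'(x) = 3x² + 6x + 6
x₀ = 0.4

Newton-Raphson formula: x_{n+1} = x_n - f(x_n)/f'(x_n)

Iteration 1:
  f(0.400000) = 1.944000
  f'(0.400000) = 8.880000
  x_1 = 0.400000 - 1.944000/8.880000 = 0.181081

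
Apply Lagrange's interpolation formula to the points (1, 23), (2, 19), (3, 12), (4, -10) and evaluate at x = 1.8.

Lagrange interpolation formula:
P(x) = Σ yᵢ × Lᵢ(x)
where Lᵢ(x) = Π_{j≠i} (x - xⱼ)/(xᵢ - xⱼ)

L_0(1.8) = (1.8 - 2)/(1 - 2) × (1.8 - 3)/(1 - 3) × (1.8 - 4)/(1 - 4) = 0.088000
L_1(1.8) = (1.8 - 1)/(2 - 1) × (1.8 - 3)/(2 - 3) × (1.8 - 4)/(2 - 4) = 1.056000
L_2(1.8) = (1.8 - 1)/(3 - 1) × (1.8 - 2)/(3 - 2) × (1.8 - 4)/(3 - 4) = -0.176000
L_3(1.8) = (1.8 - 1)/(4 - 1) × (1.8 - 2)/(4 - 2) × (1.8 - 3)/(4 - 3) = 0.032000

P(1.8) = 23×L_0(1.8) + 19×L_1(1.8) + 12×L_2(1.8) + (-10)×L_3(1.8)
P(1.8) = 19.656000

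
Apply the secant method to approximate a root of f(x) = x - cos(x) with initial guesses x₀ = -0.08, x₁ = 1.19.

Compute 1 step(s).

f(x) = x - cos(x)
x₀ = -0.08, x₁ = 1.19

Secant formula: x_{n+1} = x_n - f(x_n)(x_n - x_{n-1})/(f(x_n) - f(x_{n-1}))

Iteration 1:
  f(-0.080000) = -1.076802
  f(1.190000) = 0.818340
  x_2 = 1.190000 - 0.818340×(1.190000 - (-0.080000))/(0.818340 - (-1.076802))
       = 0.641602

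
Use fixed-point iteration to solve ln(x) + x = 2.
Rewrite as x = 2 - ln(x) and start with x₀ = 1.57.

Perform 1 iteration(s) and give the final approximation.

Equation: ln(x) + x = 2
Fixed-point form: x = 2 - ln(x)
x₀ = 1.57

x_1 = g(1.570000) = 1.548924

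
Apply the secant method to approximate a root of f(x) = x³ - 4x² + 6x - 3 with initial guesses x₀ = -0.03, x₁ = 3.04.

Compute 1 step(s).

f(x) = x³ - 4x² + 6x - 3
x₀ = -0.03, x₁ = 3.04

Secant formula: x_{n+1} = x_n - f(x_n)(x_n - x_{n-1})/(f(x_n) - f(x_{n-1}))

Iteration 1:
  f(-0.030000) = -3.183627
  f(3.040000) = 6.368064
  x_2 = 3.040000 - 6.368064×(3.040000 - (-0.030000))/(6.368064 - (-3.183627))
       = 0.993247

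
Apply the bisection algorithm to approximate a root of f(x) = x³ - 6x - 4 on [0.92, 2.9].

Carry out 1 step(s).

f(x) = x³ - 6x - 4
Initial interval: [0.92, 2.9]

Iteration 1:
  c_1 = (0.920000 + 2.900000)/2 = 1.910000
  f(c_1) = f(1.910000) = -8.492129
  f(a) × f(c) ≥ 0, new interval: [1.910000, 2.900000]

After 1 iteration(s), the approximation is c_1 = 1.910000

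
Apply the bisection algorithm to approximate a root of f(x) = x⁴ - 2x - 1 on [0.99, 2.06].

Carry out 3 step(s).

f(x) = x⁴ - 2x - 1
Initial interval: [0.99, 2.06]

Iteration 1:
  c_1 = (0.990000 + 2.060000)/2 = 1.525000
  f(c_1) = f(1.525000) = 1.358532
  f(a) × f(c) < 0, new interval: [0.990000, 1.525000]
Iteration 2:
  c_2 = (0.990000 + 1.525000)/2 = 1.257500
  f(c_2) = f(1.257500) = -1.014471
  f(a) × f(c) ≥ 0, new interval: [1.257500, 1.525000]
Iteration 3:
  c_3 = (1.257500 + 1.525000)/2 = 1.391250
  f(c_3) = f(1.391250) = -0.036043
  f(a) × f(c) ≥ 0, new interval: [1.391250, 1.525000]

After 3 iteration(s), the approximation is c_3 = 1.391250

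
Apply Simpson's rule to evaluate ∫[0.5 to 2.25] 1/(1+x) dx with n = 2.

f(x) = 1/(1+x)
a = 0.5, b = 2.25, n = 2
h = (b - a)/n = 0.875000

Simpson's rule: (h/3)[f(x₀) + 4f(x₁) + 2f(x₂) + ... + f(xₙ)]

x_0 = 0.5000, f(x_0) = 0.666667, coefficient = 1
x_1 = 1.3750, f(x_1) = 0.421053, coefficient = 4
x_2 = 2.2500, f(x_2) = 0.307692, coefficient = 1

I ≈ (0.875000/3) × 2.658570 = 0.775416
Exact value: 0.773190
Error: 0.002226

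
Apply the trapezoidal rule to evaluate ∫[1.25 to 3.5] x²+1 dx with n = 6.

f(x) = x²+1
a = 1.25, b = 3.5, n = 6
h = (b - a)/n = 0.375000

Trapezoidal rule: (h/2)[f(x₀) + 2f(x₁) + 2f(x₂) + ... + f(xₙ)]

x_0 = 1.2500, f(x_0) = 2.562500, coefficient = 1
x_1 = 1.6250, f(x_1) = 3.640625, coefficient = 2
x_2 = 2.0000, f(x_2) = 5.000000, coefficient = 2
x_3 = 2.3750, f(x_3) = 6.640625, coefficient = 2
x_4 = 2.7500, f(x_4) = 8.562500, coefficient = 2
x_5 = 3.1250, f(x_5) = 10.765625, coefficient = 2
x_6 = 3.5000, f(x_6) = 13.250000, coefficient = 1

I ≈ (0.375000/2) × 85.031250 = 15.943359
Exact value: 15.890625
Error: 0.052734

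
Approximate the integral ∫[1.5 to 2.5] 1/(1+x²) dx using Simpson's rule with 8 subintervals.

f(x) = 1/(1+x²)
a = 1.5, b = 2.5, n = 8
h = (b - a)/n = 0.125000

Simpson's rule: (h/3)[f(x₀) + 4f(x₁) + 2f(x₂) + ... + f(xₙ)]

x_0 = 1.5000, f(x_0) = 0.307692, coefficient = 1
x_1 = 1.6250, f(x_1) = 0.274678, coefficient = 4
x_2 = 1.7500, f(x_2) = 0.246154, coefficient = 2
x_3 = 1.8750, f(x_3) = 0.221453, coefficient = 4
x_4 = 2.0000, f(x_4) = 0.200000, coefficient = 2
x_5 = 2.1250, f(x_5) = 0.181303, coefficient = 4
x_6 = 2.2500, f(x_6) = 0.164948, coefficient = 2
x_7 = 2.3750, f(x_7) = 0.150588, coefficient = 4
x_8 = 2.5000, f(x_8) = 0.137931, coefficient = 1

I ≈ (0.125000/3) × 4.979919 = 0.207497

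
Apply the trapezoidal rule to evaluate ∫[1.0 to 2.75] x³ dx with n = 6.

f(x) = x³
a = 1.0, b = 2.75, n = 6
h = (b - a)/n = 0.291667

Trapezoidal rule: (h/2)[f(x₀) + 2f(x₁) + 2f(x₂) + ... + f(xₙ)]

x_0 = 1.0000, f(x_0) = 1.000000, coefficient = 1
x_1 = 1.2917, f(x_1) = 2.155020, coefficient = 2
x_2 = 1.5833, f(x_2) = 3.969329, coefficient = 2
x_3 = 1.8750, f(x_3) = 6.591797, coefficient = 2
x_4 = 2.1667, f(x_4) = 10.171296, coefficient = 2
x_5 = 2.4583, f(x_5) = 14.856698, coefficient = 2
x_6 = 2.7500, f(x_6) = 20.796875, coefficient = 1

I ≈ (0.291667/2) × 97.285156 = 14.187419
Exact value: 14.047852
Error: 0.139567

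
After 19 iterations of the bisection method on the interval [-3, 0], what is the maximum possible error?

Bisection error bound: |error| ≤ (b-a)/2^n
|error| ≤ (0 - (-3))/2^19 = 3/2^19
|error| ≤ 0.0000057220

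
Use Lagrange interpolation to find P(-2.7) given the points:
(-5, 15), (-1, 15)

Lagrange interpolation formula:
P(x) = Σ yᵢ × Lᵢ(x)
where Lᵢ(x) = Π_{j≠i} (x - xⱼ)/(xᵢ - xⱼ)

L_0(-2.7) = (-2.7 - (-1))/(-5 - (-1)) = 0.425000
L_1(-2.7) = (-2.7 - (-5))/(-1 - (-5)) = 0.575000

P(-2.7) = 15×L_0(-2.7) + 15×L_1(-2.7)
P(-2.7) = 15.000000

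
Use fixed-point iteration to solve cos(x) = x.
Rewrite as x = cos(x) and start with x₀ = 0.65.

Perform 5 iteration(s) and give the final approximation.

Equation: cos(x) = x
Fixed-point form: x = cos(x)
x₀ = 0.65

x_1 = g(0.650000) = 0.796084
x_2 = g(0.796084) = 0.699511
x_3 = g(0.699511) = 0.765157
x_4 = g(0.765157) = 0.721273
x_5 = g(0.721273) = 0.750965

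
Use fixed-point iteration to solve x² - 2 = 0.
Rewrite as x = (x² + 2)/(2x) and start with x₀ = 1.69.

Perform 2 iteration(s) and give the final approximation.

Equation: x² - 2 = 0
Fixed-point form: x = (x² + 2)/(2x)
x₀ = 1.69

x_1 = g(1.690000) = 1.436716
x_2 = g(1.436716) = 1.414390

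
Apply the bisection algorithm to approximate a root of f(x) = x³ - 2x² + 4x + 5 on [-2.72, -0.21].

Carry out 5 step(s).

f(x) = x³ - 2x² + 4x + 5
Initial interval: [-2.72, -0.21]

Iteration 1:
  c_1 = (-2.720000 + (-0.210000))/2 = -1.465000
  f(c_1) = f(-1.465000) = -8.296670
  f(a) × f(c) ≥ 0, new interval: [-1.465000, -0.210000]
Iteration 2:
  c_2 = (-1.465000 + (-0.210000))/2 = -0.837500
  f(c_2) = f(-0.837500) = -0.340240
  f(a) × f(c) ≥ 0, new interval: [-0.837500, -0.210000]
Iteration 3:
  c_3 = (-0.837500 + (-0.210000))/2 = -0.523750
  f(c_3) = f(-0.523750) = 2.212700
  f(a) × f(c) < 0, new interval: [-0.837500, -0.523750]
Iteration 4:
  c_4 = (-0.837500 + (-0.523750))/2 = -0.680625
  f(c_4) = f(-0.680625) = 1.035699
  f(a) × f(c) < 0, new interval: [-0.837500, -0.680625]
Iteration 5:
  c_5 = (-0.837500 + (-0.680625))/2 = -0.759062
  f(c_5) = f(-0.759062) = 0.374045
  f(a) × f(c) < 0, new interval: [-0.837500, -0.759062]

After 5 iteration(s), the approximation is c_5 = -0.759062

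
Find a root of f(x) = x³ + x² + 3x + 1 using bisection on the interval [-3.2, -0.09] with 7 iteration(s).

f(x) = x³ + x² + 3x + 1
Initial interval: [-3.2, -0.09]

Iteration 1:
  c_1 = (-3.200000 + (-0.090000))/2 = -1.645000
  f(c_1) = f(-1.645000) = -5.680386
  f(a) × f(c) ≥ 0, new interval: [-1.645000, -0.090000]
Iteration 2:
  c_2 = (-1.645000 + (-0.090000))/2 = -0.867500
  f(c_2) = f(-0.867500) = -1.502786
  f(a) × f(c) ≥ 0, new interval: [-0.867500, -0.090000]
Iteration 3:
  c_3 = (-0.867500 + (-0.090000))/2 = -0.478750
  f(c_3) = f(-0.478750) = -0.316779
  f(a) × f(c) ≥ 0, new interval: [-0.478750, -0.090000]
Iteration 4:
  c_4 = (-0.478750 + (-0.090000))/2 = -0.284375
  f(c_4) = f(-0.284375) = 0.204747
  f(a) × f(c) < 0, new interval: [-0.478750, -0.284375]
Iteration 5:
  c_5 = (-0.478750 + (-0.284375))/2 = -0.381563
  f(c_5) = f(-0.381563) = -0.054649
  f(a) × f(c) ≥ 0, new interval: [-0.381563, -0.284375]
Iteration 6:
  c_6 = (-0.381563 + (-0.284375))/2 = -0.332969
  f(c_6) = f(-0.332969) = 0.075046
  f(a) × f(c) < 0, new interval: [-0.381563, -0.332969]
Iteration 7:
  c_7 = (-0.381563 + (-0.332969))/2 = -0.357266
  f(c_7) = f(-0.357266) = 0.010241
  f(a) × f(c) < 0, new interval: [-0.381563, -0.357266]

After 7 iteration(s), the approximation is c_7 = -0.357266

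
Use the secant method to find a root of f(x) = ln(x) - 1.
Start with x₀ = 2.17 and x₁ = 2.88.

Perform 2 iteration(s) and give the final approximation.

f(x) = ln(x) - 1
x₀ = 2.17, x₁ = 2.88

Secant formula: x_{n+1} = x_n - f(x_n)(x_n - x_{n-1})/(f(x_n) - f(x_{n-1}))

Iteration 1:
  f(2.170000) = -0.225273
  f(2.880000) = 0.057790
  x_2 = 2.880000 - 0.057790×(2.880000 - 2.170000)/(0.057790 - (-0.225273))
       = 2.735046
Iteration 2:
  f(2.880000) = 0.057790
  f(2.735046) = 0.006148
  x_3 = 2.735046 - 0.006148×(2.735046 - 2.880000)/(0.006148 - 0.057790)
       = 2.717788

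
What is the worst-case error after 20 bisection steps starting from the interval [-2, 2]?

Bisection error bound: |error| ≤ (b-a)/2^n
|error| ≤ (2 - (-2))/2^20 = 4/2^20
|error| ≤ 0.0000038147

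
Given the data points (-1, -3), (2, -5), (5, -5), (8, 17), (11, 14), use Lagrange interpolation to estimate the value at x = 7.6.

Lagrange interpolation formula:
P(x) = Σ yᵢ × Lᵢ(x)
where Lᵢ(x) = Π_{j≠i} (x - xⱼ)/(xᵢ - xⱼ)

L_0(7.6) = (7.6 - 2)/(-1 - 2) × (7.6 - 5)/(-1 - 5) × (7.6 - 8)/(-1 - 8) × (7.6 - 11)/(-1 - 11) = 0.010186
L_1(7.6) = (7.6 - (-1))/(2 - (-1)) × (7.6 - 5)/(2 - 5) × (7.6 - 8)/(2 - 8) × (7.6 - 11)/(2 - 11) = -0.062571
L_2(7.6) = (7.6 - (-1))/(5 - (-1)) × (7.6 - 2)/(5 - 2) × (7.6 - 8)/(5 - 8) × (7.6 - 11)/(5 - 11) = 0.202153
L_3(7.6) = (7.6 - (-1))/(8 - (-1)) × (7.6 - 2)/(8 - 2) × (7.6 - 5)/(8 - 5) × (7.6 - 11)/(8 - 11) = 0.875997
L_4(7.6) = (7.6 - (-1))/(11 - (-1)) × (7.6 - 2)/(11 - 2) × (7.6 - 5)/(11 - 5) × (7.6 - 8)/(11 - 8) = -0.025765

P(7.6) = (-3)×L_0(7.6) + (-5)×L_1(7.6) + (-5)×L_2(7.6) + 17×L_3(7.6) + 14×L_4(7.6)
P(7.6) = 13.802772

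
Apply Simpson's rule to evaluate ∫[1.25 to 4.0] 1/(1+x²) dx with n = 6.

f(x) = 1/(1+x²)
a = 1.25, b = 4.0, n = 6
h = (b - a)/n = 0.458333

Simpson's rule: (h/3)[f(x₀) + 4f(x₁) + 2f(x₂) + ... + f(xₙ)]

x_0 = 1.2500, f(x_0) = 0.390244, coefficient = 1
x_1 = 1.7083, f(x_1) = 0.255206, coefficient = 4
x_2 = 2.1667, f(x_2) = 0.175610, coefficient = 2
x_3 = 2.6250, f(x_3) = 0.126733, coefficient = 4
x_4 = 3.0833, f(x_4) = 0.095175, coefficient = 2
x_5 = 3.5417, f(x_5) = 0.073837, coefficient = 4
x_6 = 4.0000, f(x_6) = 0.058824, coefficient = 1

I ≈ (0.458333/3) × 2.813739 = 0.429877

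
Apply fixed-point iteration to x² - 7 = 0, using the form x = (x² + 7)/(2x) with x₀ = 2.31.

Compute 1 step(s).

Equation: x² - 7 = 0
Fixed-point form: x = (x² + 7)/(2x)
x₀ = 2.31

x_1 = g(2.310000) = 2.670152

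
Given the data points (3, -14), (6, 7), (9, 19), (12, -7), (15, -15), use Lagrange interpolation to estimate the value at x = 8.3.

Lagrange interpolation formula:
P(x) = Σ yᵢ × Lᵢ(x)
where Lᵢ(x) = Π_{j≠i} (x - xⱼ)/(xᵢ - xⱼ)

L_0(8.3) = (8.3 - 6)/(3 - 6) × (8.3 - 9)/(3 - 9) × (8.3 - 12)/(3 - 12) × (8.3 - 15)/(3 - 15) = -0.020531
L_1(8.3) = (8.3 - 3)/(6 - 3) × (8.3 - 9)/(6 - 9) × (8.3 - 12)/(6 - 12) × (8.3 - 15)/(6 - 15) = 0.189241
L_2(8.3) = (8.3 - 3)/(9 - 3) × (8.3 - 6)/(9 - 6) × (8.3 - 12)/(9 - 12) × (8.3 - 15)/(9 - 15) = 0.932685
L_3(8.3) = (8.3 - 3)/(12 - 3) × (8.3 - 6)/(12 - 6) × (8.3 - 9)/(12 - 9) × (8.3 - 15)/(12 - 15) = -0.117636
L_4(8.3) = (8.3 - 3)/(15 - 3) × (8.3 - 6)/(15 - 6) × (8.3 - 9)/(15 - 9) × (8.3 - 12)/(15 - 12) = 0.016241

P(8.3) = (-14)×L_0(8.3) + 7×L_1(8.3) + 19×L_2(8.3) + (-7)×L_3(8.3) + (-15)×L_4(8.3)
P(8.3) = 19.912980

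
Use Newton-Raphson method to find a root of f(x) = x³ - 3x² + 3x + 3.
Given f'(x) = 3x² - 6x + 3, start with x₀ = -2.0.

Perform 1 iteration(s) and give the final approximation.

f(x) = x³ - 3x² + 3x + 3
f'(x) = 3x² - 6x + 3
x₀ = -2.0

Newton-Raphson formula: x_{n+1} = x_n - f(x_n)/f'(x_n)

Iteration 1:
  f(-2.000000) = -23.000000
  f'(-2.000000) = 27.000000
  x_1 = -2.000000 - (-23.000000)/27.000000 = -1.148148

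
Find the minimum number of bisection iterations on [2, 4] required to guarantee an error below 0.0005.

We need (b-a)/2^n ≤ 0.0005
(4 - 2)/2^n ≤ 0.0005
2/2^n ≤ 0.0005
2^n ≥ 4000
n ≥ log₂(4000) = 11.97
n ≥ 12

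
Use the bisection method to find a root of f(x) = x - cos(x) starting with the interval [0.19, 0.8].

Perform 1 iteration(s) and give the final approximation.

f(x) = x - cos(x)
Initial interval: [0.19, 0.8]

Iteration 1:
  c_1 = (0.190000 + 0.800000)/2 = 0.495000
  f(c_1) = f(0.495000) = -0.384969
  f(a) × f(c) ≥ 0, new interval: [0.495000, 0.800000]

After 1 iteration(s), the approximation is c_1 = 0.495000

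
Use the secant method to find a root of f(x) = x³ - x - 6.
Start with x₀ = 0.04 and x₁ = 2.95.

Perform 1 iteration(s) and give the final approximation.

f(x) = x³ - x - 6
x₀ = 0.04, x₁ = 2.95

Secant formula: x_{n+1} = x_n - f(x_n)(x_n - x_{n-1})/(f(x_n) - f(x_{n-1}))

Iteration 1:
  f(0.040000) = -6.039936
  f(2.950000) = 16.722375
  x_2 = 2.950000 - 16.722375×(2.950000 - 0.040000)/(16.722375 - (-6.039936))
       = 0.812163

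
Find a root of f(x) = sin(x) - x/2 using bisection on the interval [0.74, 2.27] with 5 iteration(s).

f(x) = sin(x) - x/2
Initial interval: [0.74, 2.27]

Iteration 1:
  c_1 = (0.740000 + 2.270000)/2 = 1.505000
  f(c_1) = f(1.505000) = 0.245336
  f(a) × f(c) ≥ 0, new interval: [1.505000, 2.270000]
Iteration 2:
  c_2 = (1.505000 + 2.270000)/2 = 1.887500
  f(c_2) = f(1.887500) = 0.006517
  f(a) × f(c) ≥ 0, new interval: [1.887500, 2.270000]
Iteration 3:
  c_3 = (1.887500 + 2.270000)/2 = 2.078750
  f(c_3) = f(2.078750) = -0.165633
  f(a) × f(c) < 0, new interval: [1.887500, 2.078750]
Iteration 4:
  c_4 = (1.887500 + 2.078750)/2 = 1.983125
  f(c_4) = f(1.983125) = -0.075372
  f(a) × f(c) < 0, new interval: [1.887500, 1.983125]
Iteration 5:
  c_5 = (1.887500 + 1.983125)/2 = 1.935312
  f(c_5) = f(1.935312) = -0.033360
  f(a) × f(c) < 0, new interval: [1.887500, 1.935312]

After 5 iteration(s), the approximation is c_5 = 1.935312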